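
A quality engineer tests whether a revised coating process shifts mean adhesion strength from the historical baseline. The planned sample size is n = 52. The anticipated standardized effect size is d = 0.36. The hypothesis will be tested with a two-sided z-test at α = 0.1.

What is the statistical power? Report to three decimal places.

Power ≈ 0.829

Noncentrality parameter: λ = d·√n = 0.36 × √52 = 2.5960
Critical value for a two-sided test at α = 0.1: z_{α/2} = 1.645.
Power = Φ(λ − 1.645) + Φ(−λ − 1.645) = Φ(0.951) + Φ(-4.241) = 0.8292 + 0.0000 = 0.8292.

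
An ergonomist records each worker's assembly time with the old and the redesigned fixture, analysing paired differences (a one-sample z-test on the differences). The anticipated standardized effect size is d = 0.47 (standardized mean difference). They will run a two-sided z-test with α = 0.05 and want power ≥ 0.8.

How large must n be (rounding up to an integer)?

For power 0.8 need Φ(δ − z_{0.025}) = 0.8, so δ = z_{0.025} + z_{0.20} = 1.960 + 0.842 = 2.802.
(Ignoring the negligible lower-tail rejection probability gives the usual closed-form inversion.)
δ = d·√n ⇒ n = (δ/d)² = (2.802 / 0.47)² = 35.53.
Rounding up, n = 36.

n = 36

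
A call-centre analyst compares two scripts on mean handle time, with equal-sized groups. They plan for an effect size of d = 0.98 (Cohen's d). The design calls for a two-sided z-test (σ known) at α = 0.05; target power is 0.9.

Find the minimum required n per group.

n = 22 per group

For power 0.9 need Φ(δ − z_{0.025}) = 0.9, so δ = z_{0.025} + z_{0.10} = 1.960 + 1.282 = 3.242.
(Ignoring the negligible lower-tail rejection probability gives the usual closed-form inversion.)
δ = d·√(n/2) ⇒ n = 2(δ/d)² = 2 × (3.242 / 0.98)² = 21.88.
Round up to the next whole unit.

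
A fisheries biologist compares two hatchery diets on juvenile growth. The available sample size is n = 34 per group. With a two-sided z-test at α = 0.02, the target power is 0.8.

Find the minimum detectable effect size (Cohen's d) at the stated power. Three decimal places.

Need Φ(δ − 2.326) = 0.8, so δ = 2.326 + 0.842 = 3.168.
(The second rejection-region term Φ(−δ − z_{α/2}) is negligible and dropped.)
δ = d·√(n/2) ⇒ d = δ/√(n/2) = 3.168/√(34/2) = 0.7683.

d ≈ 0.768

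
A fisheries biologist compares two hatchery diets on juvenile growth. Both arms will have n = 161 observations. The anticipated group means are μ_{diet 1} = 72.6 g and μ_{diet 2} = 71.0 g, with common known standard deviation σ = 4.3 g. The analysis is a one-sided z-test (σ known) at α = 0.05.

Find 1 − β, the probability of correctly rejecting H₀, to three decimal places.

Standardized effect: d = |μ_{diet 1} − μ_{diet 2}| / σ = |72.6 − 71.0| / 4.3 = 0.3721
Noncentrality parameter: δ = d·√(n/2) = 0.3721 × √(161/2) = 3.3385
One-sided α = 0.05 → critical value z_{0.05} = 1.645.
Power = Φ(δ − 1.645) = Φ(1.694) = 0.9548.

Power ≈ 0.955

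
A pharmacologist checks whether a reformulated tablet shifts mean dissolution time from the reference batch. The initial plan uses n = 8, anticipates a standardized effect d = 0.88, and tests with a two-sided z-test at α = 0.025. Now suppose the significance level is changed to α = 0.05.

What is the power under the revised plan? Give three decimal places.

δ = d·√n = 0.88 × √8 = 2.4890 (unchanged). New critical value: z_{0.025} = 1.960.
Revised power = Φ(δ − 1.960) + Φ(−δ − 1.960) = Φ(0.529) + Φ(-4.449) = 0.7016 + 0.0000 = 0.7016.

Power ≈ 0.702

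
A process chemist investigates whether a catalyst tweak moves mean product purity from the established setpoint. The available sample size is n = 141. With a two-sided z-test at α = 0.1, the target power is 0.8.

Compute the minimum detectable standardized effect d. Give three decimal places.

Need Φ(δ − 1.645) = 0.8, so δ = 1.645 + 0.842 = 2.486.
(Lower-tail contribution to power is negligible for δ > 0.)
δ = d·√n ⇒ d = δ/√n = 2.486/√141 = 0.2094.

d ≈ 0.209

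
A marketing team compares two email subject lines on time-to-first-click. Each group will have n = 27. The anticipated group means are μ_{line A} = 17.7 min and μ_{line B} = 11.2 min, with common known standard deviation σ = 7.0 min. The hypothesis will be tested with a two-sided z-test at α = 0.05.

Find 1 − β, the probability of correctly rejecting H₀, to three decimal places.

Standardized effect: d = |μ_{line A} − μ_{line B}| / σ = |17.7 − 11.2| / 7.0 = 0.9286
Noncentrality parameter: δ = d·√(n/2) = 0.9286 × √(27/2) = 3.4118
Two-sided α = 0.05 → critical value z_{0.025} = 1.960.
Power = Φ(δ − 1.960) + Φ(−δ − 1.960) = Φ(1.452) + Φ(-5.372) = 0.9267 + 0.0000 = 0.9267.

Power ≈ 0.927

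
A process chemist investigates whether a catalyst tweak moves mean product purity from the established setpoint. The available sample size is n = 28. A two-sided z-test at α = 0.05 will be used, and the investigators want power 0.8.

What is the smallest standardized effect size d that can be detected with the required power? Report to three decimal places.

Required noncentrality: δ = z_{0.025} + z_{0.20} = 1.960 + 0.842 = 2.802.
(Lower-tail contribution to power is negligible for δ > 0.)
δ = d·√n ⇒ d = δ/√n = 2.802/√28 = 0.5294.

d ≈ 0.529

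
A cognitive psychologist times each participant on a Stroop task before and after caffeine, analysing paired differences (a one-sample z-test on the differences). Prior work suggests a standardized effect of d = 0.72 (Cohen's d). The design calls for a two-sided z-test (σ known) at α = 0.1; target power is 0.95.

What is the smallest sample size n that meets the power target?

n = 21

Set Φ(δ − 1.645) = 0.95; then δ − 1.645 = Φ⁻¹(0.95) = 1.645, giving δ = 3.290.
(For δ > 0 the lower-tail rejection region contributes negligibly to power, so the one-term inversion is standard.)
δ = d·√n ⇒ n = (δ/d)² = (3.290 / 0.72)² = 20.88.
Rounding up, n = 21.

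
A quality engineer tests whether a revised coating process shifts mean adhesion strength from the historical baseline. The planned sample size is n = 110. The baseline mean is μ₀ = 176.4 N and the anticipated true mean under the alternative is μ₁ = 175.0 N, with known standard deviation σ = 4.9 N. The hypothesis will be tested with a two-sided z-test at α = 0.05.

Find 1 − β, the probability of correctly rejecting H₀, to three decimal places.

Standardized effect: d = |μ₁ − μ₀| / σ = |175.0 − 176.4| / 4.9 = 0.2857
Noncentrality parameter: δ = d·√n = 0.2857 × √110 = 2.9966
Two-sided α = 0.05 → critical value z_{0.025} = 1.960.
Power = Φ(δ − 1.960) + Φ(−δ − 1.960) = Φ(1.037) + Φ(-4.957) = 0.8500 + 0.0000 = 0.8500.

Power ≈ 0.850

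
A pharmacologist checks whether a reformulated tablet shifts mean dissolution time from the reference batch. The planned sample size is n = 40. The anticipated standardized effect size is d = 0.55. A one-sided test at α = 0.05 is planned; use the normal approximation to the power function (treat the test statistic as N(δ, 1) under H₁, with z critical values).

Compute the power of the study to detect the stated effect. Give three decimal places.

Power ≈ 0.967

Noncentrality parameter: δ = d·√n = 0.55 × √40 = 3.4785
One-sided α = 0.05 → critical value z_{0.05} = 1.645.
Power = P(Z > 1.645 − δ) = Φ(1.834) = 0.9666.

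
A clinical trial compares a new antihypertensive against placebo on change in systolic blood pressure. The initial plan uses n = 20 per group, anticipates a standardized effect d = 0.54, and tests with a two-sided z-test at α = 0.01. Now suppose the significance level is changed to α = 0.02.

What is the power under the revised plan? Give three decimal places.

δ = d·√(n/2) = 0.54 × √(20/2) = 1.7076 (unchanged). New critical value: z_{0.01} = 2.326.
Revised power = Φ(δ − 2.326) + Φ(−δ − 2.326) = Φ(-0.619) + Φ(-4.034) = 0.2681 + 0.0000 = 0.2681.

Power ≈ 0.268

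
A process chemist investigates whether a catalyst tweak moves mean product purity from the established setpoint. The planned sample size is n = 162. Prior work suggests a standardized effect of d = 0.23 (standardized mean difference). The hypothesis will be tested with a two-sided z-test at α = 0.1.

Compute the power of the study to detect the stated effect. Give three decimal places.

Power ≈ 0.900

Noncentrality parameter: δ = d·√n = 0.23 × √162 = 2.9274
Critical value for a two-sided test at α = 0.1: z_{α/2} = 1.645.
Power = Φ(δ − 1.645) + Φ(−δ − 1.645) = Φ(1.283) + Φ(-4.572) = 0.9002 + 0.0000 = 0.9002.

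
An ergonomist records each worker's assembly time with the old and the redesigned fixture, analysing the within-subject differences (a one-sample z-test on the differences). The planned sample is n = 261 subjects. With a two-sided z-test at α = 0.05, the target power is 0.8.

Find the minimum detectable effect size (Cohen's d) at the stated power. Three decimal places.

d ≈ 0.173

Need Φ(δ − 1.960) = 0.8, so δ = 1.960 + 0.842 = 2.802.
(Lower-tail contribution to power is negligible for δ > 0.)
δ = d·√n ⇒ d = δ/√n = 2.802/√261 = 0.1734.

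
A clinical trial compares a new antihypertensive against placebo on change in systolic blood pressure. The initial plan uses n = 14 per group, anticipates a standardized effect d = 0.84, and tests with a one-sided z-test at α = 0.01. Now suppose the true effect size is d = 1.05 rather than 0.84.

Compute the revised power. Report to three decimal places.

With d = 1.05: δ = d·√(n/2) = 1.05 × √(14/2) = 2.7780. Critical value z_{0.01} = 2.326.
Revised power = Φ(δ − 2.326) = Φ(0.452) = 0.6743.

Power ≈ 0.674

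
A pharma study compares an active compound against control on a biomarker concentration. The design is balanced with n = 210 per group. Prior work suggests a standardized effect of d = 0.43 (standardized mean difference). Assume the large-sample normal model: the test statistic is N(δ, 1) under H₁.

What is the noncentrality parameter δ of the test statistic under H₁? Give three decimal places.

δ ≈ 4.406

δ = d·√(n/2) = 0.43 × √(210/2) = 4.4062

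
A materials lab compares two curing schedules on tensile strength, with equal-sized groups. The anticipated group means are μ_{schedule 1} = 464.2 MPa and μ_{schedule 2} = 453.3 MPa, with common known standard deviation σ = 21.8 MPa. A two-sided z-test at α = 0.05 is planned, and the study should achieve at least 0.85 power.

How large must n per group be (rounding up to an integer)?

Standardized effect: d = |μ_{schedule 1} − μ_{schedule 2}| / σ = |464.2 − 453.3| / 21.8 = 0.5000
Set Φ(δ − 1.960) = 0.85; then δ − 1.960 = Φ⁻¹(0.85) = 1.036, giving δ = 2.996.
(Ignoring the negligible lower-tail rejection probability gives the usual closed-form inversion.)
δ = d·√(n/2) ⇒ n = 2(δ/d)² = 2 × (2.996 / 0.5000)² = 71.83.
Rounding up, n = 72 per group.

n = 72 per group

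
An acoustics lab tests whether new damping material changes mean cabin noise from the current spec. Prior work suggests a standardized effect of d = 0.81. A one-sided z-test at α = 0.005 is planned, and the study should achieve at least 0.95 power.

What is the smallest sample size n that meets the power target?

Set Φ(δ − 2.576) = 0.95; then δ − 2.576 = Φ⁻¹(0.95) = 1.645, giving δ = 4.221.
δ = d·√n ⇒ n = (δ/d)² = (4.221 / 0.81)² = 27.15.
Rounding up, n = 28.

n = 28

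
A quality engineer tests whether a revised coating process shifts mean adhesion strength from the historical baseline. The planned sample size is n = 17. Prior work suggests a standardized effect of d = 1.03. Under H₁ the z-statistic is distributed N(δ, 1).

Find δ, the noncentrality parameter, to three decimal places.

δ = d·√n = 1.03 × √17 = 4.2468

δ ≈ 4.247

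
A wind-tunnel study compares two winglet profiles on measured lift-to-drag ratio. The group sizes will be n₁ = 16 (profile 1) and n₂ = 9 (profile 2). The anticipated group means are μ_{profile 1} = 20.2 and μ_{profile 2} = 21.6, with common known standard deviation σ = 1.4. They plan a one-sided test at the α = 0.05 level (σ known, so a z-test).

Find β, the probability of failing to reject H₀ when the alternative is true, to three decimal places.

β ≈ 0.225

Standardized effect: d = |μ_{profile 1} − μ_{profile 2}| / σ = |20.2 − 21.6| / 1.4 = 1.0000
Noncentrality parameter: δ = d / √(1/n₁ + 1/n₂) = 1.0000 / √(1/16 + 1/9) = 2.4000
One-sided α = 0.05 → critical value z_{0.05} = 1.645.
Power = Φ(δ − 1.645) = Φ(0.755) = 0.7749.
Type II error: β = 1 − power = 1 − 0.7749 = 0.2251.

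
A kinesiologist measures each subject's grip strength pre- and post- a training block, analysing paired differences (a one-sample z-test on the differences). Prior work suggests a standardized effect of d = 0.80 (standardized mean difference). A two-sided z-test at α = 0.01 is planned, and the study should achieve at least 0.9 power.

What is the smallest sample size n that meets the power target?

n = 24

For power 0.9 need Φ(δ − z_{0.005}) = 0.9, so δ = z_{0.005} + z_{0.10} = 2.576 + 1.282 = 3.857.
(The Φ(−δ − z_{α/2}) term is vanishingly small for δ > 0 and is dropped in the standard sample-size formula.)
δ = d·√n ⇒ n = (δ/d)² = (3.857 / 0.80)² = 23.25.
Rounding up, n = 24.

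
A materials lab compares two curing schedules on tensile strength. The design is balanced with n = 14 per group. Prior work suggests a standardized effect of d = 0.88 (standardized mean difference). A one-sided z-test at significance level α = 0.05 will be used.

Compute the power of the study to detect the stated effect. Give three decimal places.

Noncentrality parameter: δ = d·√(n/2) = 0.88 × √(14/2) = 2.3283
Critical value for a one-sided test at α = 0.05: z_α = 1.645.
Power = Φ(δ − 1.645) = Φ(0.683) = 0.7528.

Power ≈ 0.753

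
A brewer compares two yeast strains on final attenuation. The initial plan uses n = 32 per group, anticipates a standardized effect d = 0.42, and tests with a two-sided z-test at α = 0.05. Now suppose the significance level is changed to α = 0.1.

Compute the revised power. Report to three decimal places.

Power ≈ 0.514

δ = d·√(n/2) = 0.42 × √(32/2) = 1.6800 (unchanged). New critical value: z_{0.05} = 1.645.
Revised power = Φ(δ − 1.645) + Φ(−δ − 1.645) = Φ(0.035) + Φ(-3.325) = 0.5140 + 0.0004 = 0.5145.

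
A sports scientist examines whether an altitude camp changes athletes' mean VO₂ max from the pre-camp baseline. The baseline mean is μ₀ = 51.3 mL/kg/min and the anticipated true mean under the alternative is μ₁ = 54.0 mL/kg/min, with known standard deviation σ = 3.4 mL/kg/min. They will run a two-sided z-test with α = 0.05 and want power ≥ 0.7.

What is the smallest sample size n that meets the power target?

n = 10

Standardized effect: d = |μ₁ − μ₀| / σ = |54.0 − 51.3| / 3.4 = 0.7941
For power 0.7 need Φ(δ − z_{0.025}) = 0.7, so δ = z_{0.025} + z_{0.30} = 1.960 + 0.524 = 2.484.
(The Φ(−δ − z_{α/2}) term is vanishingly small for δ > 0 and is dropped in the standard sample-size formula.)
δ = d·√n ⇒ n = (δ/d)² = (2.484 / 0.7941)² = 9.79.
Rounding up, n = 10.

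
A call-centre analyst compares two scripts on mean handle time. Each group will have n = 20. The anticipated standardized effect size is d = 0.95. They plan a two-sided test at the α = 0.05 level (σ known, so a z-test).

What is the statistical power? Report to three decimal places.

Power ≈ 0.852

Noncentrality parameter: δ = d·√(n/2) = 0.95 × √(20/2) = 3.0042
Critical value for a two-sided test at α = 0.05: z_{α/2} = 1.960.
Power = Φ(δ − 1.960) + Φ(−δ − 1.960) = Φ(1.044) + Φ(-4.964) = 0.8518 + 0.0000 = 0.8518.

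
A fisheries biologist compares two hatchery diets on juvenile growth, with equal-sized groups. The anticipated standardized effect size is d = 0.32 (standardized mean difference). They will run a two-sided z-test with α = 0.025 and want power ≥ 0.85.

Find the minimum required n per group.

For power 0.85 need Φ(δ − z_{0.0125}) = 0.85, so δ = z_{0.0125} + z_{0.15} = 2.241 + 1.036 = 3.278.
(Ignoring the negligible lower-tail rejection probability gives the usual closed-form inversion.)
δ = d·√(n/2) ⇒ n = 2(δ/d)² = 2 × (3.278 / 0.32)² = 209.85.
Rounding up, n = 210 per group.

n = 210 per group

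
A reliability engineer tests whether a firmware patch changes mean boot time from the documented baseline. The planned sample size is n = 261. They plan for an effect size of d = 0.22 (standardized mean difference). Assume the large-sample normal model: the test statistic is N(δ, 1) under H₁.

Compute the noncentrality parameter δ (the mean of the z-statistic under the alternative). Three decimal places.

δ = d·√n = 0.22 × √261 = 3.5542

δ ≈ 3.554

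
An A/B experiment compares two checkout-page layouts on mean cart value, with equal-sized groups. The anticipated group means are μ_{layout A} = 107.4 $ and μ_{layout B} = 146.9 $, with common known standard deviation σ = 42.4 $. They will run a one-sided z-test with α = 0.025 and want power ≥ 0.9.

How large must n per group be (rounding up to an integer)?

Standardized effect: d = |μ_{layout A} − μ_{layout B}| / σ = |107.4 − 146.9| / 42.4 = 0.9316
Set Φ(δ − 1.960) = 0.9; then δ − 1.960 = Φ⁻¹(0.9) = 1.282, giving δ = 3.242.
δ = d·√(n/2) ⇒ n = 2(δ/d)² = 2 × (3.242 / 0.9316)² = 24.21.
Rounding up, n = 25 per group.

n = 25 per group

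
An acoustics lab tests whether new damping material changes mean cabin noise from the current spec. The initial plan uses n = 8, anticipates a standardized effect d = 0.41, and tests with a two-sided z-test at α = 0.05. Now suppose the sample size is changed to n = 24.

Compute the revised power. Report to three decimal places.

Power ≈ 0.519

With n = 24: δ = d·√n = 0.41 × √24 = 2.0086. Critical value z_{0.025} = 1.960.
Revised power = Φ(δ − 1.960) + Φ(−δ − 1.960) = Φ(0.049) + Φ(-3.969) = 0.5194 + 0.0000 = 0.5194.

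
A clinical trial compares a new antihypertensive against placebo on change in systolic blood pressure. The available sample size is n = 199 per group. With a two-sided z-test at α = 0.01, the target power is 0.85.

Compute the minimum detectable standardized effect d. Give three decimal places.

Required noncentrality: δ = z_{0.005} + z_{0.15} = 2.576 + 1.036 = 3.612.
(Lower-tail contribution to power is negligible for δ > 0.)
δ = d·√(n/2) ⇒ d = δ/√(n/2) = 3.612/√(199/2) = 0.3621.

d ≈ 0.362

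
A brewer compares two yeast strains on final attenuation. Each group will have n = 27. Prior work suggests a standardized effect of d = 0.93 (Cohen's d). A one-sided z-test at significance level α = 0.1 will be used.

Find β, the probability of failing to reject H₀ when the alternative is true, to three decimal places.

β ≈ 0.016

Noncentrality parameter: δ = d·√(n/2) = 0.93 × √(27/2) = 3.4170
One-sided α = 0.1 → critical value z_{0.1} = 1.282.
Power = Φ(δ − 1.282) = Φ(2.135) = 0.9836.
Type II error: β = 1 − power = 1 − 0.9836 = 0.0164.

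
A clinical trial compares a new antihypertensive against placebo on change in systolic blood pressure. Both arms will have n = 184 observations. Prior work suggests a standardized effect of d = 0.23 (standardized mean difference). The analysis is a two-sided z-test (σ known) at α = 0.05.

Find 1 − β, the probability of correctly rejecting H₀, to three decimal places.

Noncentrality parameter: δ = d·√(n/2) = 0.23 × √(184/2) = 2.2061
Two-sided α = 0.05 → critical value z_{0.025} = 1.960.
Power = Φ(δ − 1.960) + Φ(−δ − 1.960) = Φ(0.246) + Φ(-4.166) = 0.5972 + 0.0000 = 0.5972.

Power ≈ 0.597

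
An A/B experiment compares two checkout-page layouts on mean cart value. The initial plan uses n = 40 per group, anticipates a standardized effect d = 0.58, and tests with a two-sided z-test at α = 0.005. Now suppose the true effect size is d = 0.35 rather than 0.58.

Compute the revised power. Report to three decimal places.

With d = 0.35: δ = d·√(n/2) = 0.35 × √(40/2) = 1.5652. Critical value z_{0.0025} = 2.807.
Revised power = Φ(δ − 2.807) + Φ(−δ − 2.807) = Φ(-1.242) + Φ(-4.372) = 0.1072 + 0.0000 = 0.1072.

Power ≈ 0.107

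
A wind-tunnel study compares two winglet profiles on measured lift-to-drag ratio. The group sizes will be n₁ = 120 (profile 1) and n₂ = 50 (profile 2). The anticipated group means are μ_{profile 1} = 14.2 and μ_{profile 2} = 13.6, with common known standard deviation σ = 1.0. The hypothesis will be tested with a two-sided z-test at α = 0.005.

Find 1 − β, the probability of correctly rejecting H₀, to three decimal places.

Power ≈ 0.776

Standardized effect: d = |μ_{profile 1} − μ_{profile 2}| / σ = |14.2 − 13.6| / 1.0 = 0.6000
Noncentrality parameter: δ = d / √(1/n₁ + 1/n₂) = 0.6000 / √(1/120 + 1/50) = 3.5645
Critical value for a two-sided test at α = 0.005: z_{α/2} = 2.807.
Power = Φ(δ − 2.807) + Φ(−δ − 2.807) = Φ(0.757) + Φ(-6.372) = 0.7756 + 0.0000 = 0.7756.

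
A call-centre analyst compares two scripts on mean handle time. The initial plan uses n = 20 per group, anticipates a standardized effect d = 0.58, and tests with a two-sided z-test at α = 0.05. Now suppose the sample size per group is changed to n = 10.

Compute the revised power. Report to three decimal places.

With n = 10 per group: δ = d·√(n/2) = 0.58 × √(10/2) = 1.2969. Critical value z_{0.025} = 1.960.
Revised power = Φ(δ − 1.960) + Φ(−δ − 1.960) = Φ(-0.663) + Φ(-3.257) = 0.2537 + 0.0006 = 0.2542.

Power ≈ 0.254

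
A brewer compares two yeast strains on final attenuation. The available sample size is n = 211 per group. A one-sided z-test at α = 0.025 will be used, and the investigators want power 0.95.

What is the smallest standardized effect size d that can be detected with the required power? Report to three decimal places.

d ≈ 0.351

Need Φ(δ − 1.960) = 0.95, so δ = 1.960 + 1.645 = 3.605.
δ = d·√(n/2) ⇒ d = δ/√(n/2) = 3.605/√(211/2) = 0.3510.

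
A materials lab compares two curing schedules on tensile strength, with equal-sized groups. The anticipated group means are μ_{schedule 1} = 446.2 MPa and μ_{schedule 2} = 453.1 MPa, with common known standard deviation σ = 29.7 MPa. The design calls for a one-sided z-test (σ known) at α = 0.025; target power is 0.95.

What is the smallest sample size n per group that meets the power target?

n = 482 per group

Standardized effect: d = |μ_{schedule 1} − μ_{schedule 2}| / σ = |446.2 − 453.1| / 29.7 = 0.2323
For power 0.95 need Φ(δ − z_{0.025}) = 0.95, so δ = z_{0.025} + z_{0.05} = 1.960 + 1.645 = 3.605.
δ = d·√(n/2) ⇒ n = 2(δ/d)² = 2 × (3.605 / 0.2323)² = 481.52.
Rounding up, n = 482 per group.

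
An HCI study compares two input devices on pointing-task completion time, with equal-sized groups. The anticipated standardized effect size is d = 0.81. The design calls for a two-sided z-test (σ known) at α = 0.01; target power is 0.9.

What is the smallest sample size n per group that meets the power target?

n = 46 per group

For power 0.9 need Φ(δ − z_{0.005}) = 0.9, so δ = z_{0.005} + z_{0.10} = 2.576 + 1.282 = 3.857.
(Ignoring the negligible lower-tail rejection probability gives the usual closed-form inversion.)
δ = d·√(n/2) ⇒ n = 2(δ/d)² = 2 × (3.857 / 0.81)² = 45.36.
Rounding up, n = 46 per group.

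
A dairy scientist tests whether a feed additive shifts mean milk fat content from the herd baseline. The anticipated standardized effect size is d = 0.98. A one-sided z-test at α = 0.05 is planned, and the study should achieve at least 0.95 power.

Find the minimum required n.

Set Φ(δ − 1.645) = 0.95; then δ − 1.645 = Φ⁻¹(0.95) = 1.645, giving δ = 3.290.
δ = d·√n ⇒ n = (δ/d)² = (3.290 / 0.98)² = 11.27.
Rounding up, n = 12.

n = 12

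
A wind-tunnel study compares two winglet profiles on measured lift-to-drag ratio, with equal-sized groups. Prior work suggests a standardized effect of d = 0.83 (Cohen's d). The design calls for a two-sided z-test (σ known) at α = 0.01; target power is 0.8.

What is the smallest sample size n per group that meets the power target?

Set Φ(δ − 2.576) = 0.8; then δ − 2.576 = Φ⁻¹(0.8) = 0.842, giving δ = 3.417.
(Ignoring the negligible lower-tail rejection probability gives the usual closed-form inversion.)
δ = d·√(n/2) ⇒ n = 2(δ/d)² = 2 × (3.417 / 0.83)² = 33.91.
Rounding up, n = 34 per group.

n = 34 per group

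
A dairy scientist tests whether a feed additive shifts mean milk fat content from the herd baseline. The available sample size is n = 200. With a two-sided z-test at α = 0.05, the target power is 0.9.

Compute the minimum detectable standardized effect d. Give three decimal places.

Required noncentrality: δ = z_{0.025} + z_{0.10} = 1.960 + 1.282 = 3.242.
(Lower-tail contribution to power is negligible for δ > 0.)
δ = d·√n ⇒ d = δ/√n = 3.242/√200 = 0.2292.

d ≈ 0.229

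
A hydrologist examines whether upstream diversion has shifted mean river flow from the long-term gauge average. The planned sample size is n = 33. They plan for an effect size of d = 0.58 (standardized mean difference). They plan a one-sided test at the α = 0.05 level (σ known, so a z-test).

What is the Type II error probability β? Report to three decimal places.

β ≈ 0.046

Noncentrality parameter: δ = d·√n = 0.58 × √33 = 3.3318
One-sided α = 0.05 → critical value z_{0.05} = 1.645.
Power = Φ(δ − 1.645) = Φ(1.687) = 0.9542.
Type II error: β = 1 − power = 1 − 0.9542 = 0.0458.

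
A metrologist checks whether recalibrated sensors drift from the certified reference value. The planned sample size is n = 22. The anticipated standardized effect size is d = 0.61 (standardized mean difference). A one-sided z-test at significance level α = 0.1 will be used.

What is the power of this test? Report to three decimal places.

Noncentrality parameter: δ = d·√n = 0.61 × √22 = 2.8612
One-sided α = 0.1 → critical value z_{0.1} = 1.282.
Power = Φ(δ − 1.282) = Φ(1.580) = 0.9429.

Power ≈ 0.943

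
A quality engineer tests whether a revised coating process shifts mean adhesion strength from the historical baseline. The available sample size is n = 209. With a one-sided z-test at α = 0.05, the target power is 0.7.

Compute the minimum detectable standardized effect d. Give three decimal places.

Required noncentrality: δ = z_{0.05} + z_{0.30} = 1.645 + 0.524 = 2.169.
δ = d·√n ⇒ d = δ/√n = 2.169/√209 = 0.1501.

d ≈ 0.150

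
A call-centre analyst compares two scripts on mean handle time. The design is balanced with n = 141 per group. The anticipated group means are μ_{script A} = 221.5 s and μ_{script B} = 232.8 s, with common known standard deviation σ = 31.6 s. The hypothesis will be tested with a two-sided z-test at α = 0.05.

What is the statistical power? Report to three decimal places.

Standardized effect: d = |μ_{script A} − μ_{script B}| / σ = |221.5 − 232.8| / 31.6 = 0.3576
Noncentrality parameter: δ = d·√(n/2) = 0.3576 × √(141/2) = 3.0025
Critical value for a two-sided test at α = 0.05: z_{α/2} = 1.960.
Power = Φ(δ − 1.960) + Φ(−δ − 1.960) = Φ(1.043) + Φ(-4.962) = 0.8514 + 0.0000 = 0.8514.

Power ≈ 0.851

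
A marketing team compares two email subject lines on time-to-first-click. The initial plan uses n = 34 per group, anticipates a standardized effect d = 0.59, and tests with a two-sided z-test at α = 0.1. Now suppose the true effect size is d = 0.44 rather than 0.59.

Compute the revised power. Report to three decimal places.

Power ≈ 0.567

With d = 0.44: δ = d·√(n/2) = 0.44 × √(34/2) = 1.8142. Critical value z_{0.05} = 1.645.
Revised power = Φ(δ − 1.645) + Φ(−δ − 1.645) = Φ(0.169) + Φ(-3.459) = 0.5672 + 0.0003 = 0.5675.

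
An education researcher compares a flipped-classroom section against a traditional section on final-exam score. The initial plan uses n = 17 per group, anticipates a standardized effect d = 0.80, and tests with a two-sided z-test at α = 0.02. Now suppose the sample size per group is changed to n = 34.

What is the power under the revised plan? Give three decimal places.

With n = 34 per group: δ = d·√(n/2) = 0.80 × √(34/2) = 3.2985. Critical value z_{0.01} = 2.326.
Revised power = Φ(δ − 2.326) + Φ(−δ − 2.326) = Φ(0.972) + Φ(-5.625) = 0.8345 + 0.0000 = 0.8345.

Power ≈ 0.835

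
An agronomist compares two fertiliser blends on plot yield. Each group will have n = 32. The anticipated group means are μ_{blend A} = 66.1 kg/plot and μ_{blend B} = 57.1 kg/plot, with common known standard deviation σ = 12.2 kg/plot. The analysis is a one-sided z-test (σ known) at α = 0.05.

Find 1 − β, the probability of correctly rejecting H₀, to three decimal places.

Power ≈ 0.904

Standardized effect: d = |μ_{blend A} − μ_{blend B}| / σ = |66.1 − 57.1| / 12.2 = 0.7377
Noncentrality parameter: δ = d·√(n/2) = 0.7377 × √(32/2) = 2.9508
Critical value for a one-sided test at α = 0.05: z_α = 1.645.
Power = Φ(δ − 1.645) = Φ(1.306) = 0.9042.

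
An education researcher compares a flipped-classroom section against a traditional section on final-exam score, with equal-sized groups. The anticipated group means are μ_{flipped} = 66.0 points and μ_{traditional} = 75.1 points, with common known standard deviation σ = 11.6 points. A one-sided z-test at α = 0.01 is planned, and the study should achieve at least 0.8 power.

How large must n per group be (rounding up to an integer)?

Standardized effect: d = |μ_{flipped} − μ_{traditional}| / σ = |66.0 − 75.1| / 11.6 = 0.7845
For power 0.8 need Φ(δ − z_{0.01}) = 0.8, so δ = z_{0.01} + z_{0.20} = 2.326 + 0.842 = 3.168.
δ = d·√(n/2) ⇒ n = 2(δ/d)² = 2 × (3.168 / 0.7845)² = 32.62.
Rounding up, n = 33 per group.

n = 33 per group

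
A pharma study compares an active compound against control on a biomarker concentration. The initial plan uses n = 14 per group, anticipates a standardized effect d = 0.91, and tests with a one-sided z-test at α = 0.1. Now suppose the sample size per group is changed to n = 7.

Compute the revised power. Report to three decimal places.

With n = 7 per group: δ = d·√(n/2) = 0.91 × √(7/2) = 1.7025. Critical value z_{0.1} = 1.282.
Revised power = P(Z > 1.282 − δ) = Φ(0.421) = 0.6631.

Power ≈ 0.663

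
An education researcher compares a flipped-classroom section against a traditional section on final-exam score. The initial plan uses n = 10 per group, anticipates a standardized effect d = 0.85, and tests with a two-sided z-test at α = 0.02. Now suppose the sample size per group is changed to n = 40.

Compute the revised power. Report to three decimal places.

Power ≈ 0.930

With n = 40 per group: δ = d·√(n/2) = 0.85 × √(40/2) = 3.8013. Critical value z_{0.01} = 2.326.
Revised power = Φ(δ − 2.326) + Φ(−δ − 2.326) = Φ(1.475) + Φ(-6.128) = 0.9299 + 0.0000 = 0.9299.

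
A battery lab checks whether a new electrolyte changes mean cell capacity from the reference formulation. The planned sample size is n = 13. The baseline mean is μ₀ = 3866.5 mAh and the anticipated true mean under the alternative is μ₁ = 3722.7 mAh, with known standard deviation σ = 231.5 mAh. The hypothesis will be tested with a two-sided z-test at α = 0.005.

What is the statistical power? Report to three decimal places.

Power ≈ 0.285

Standardized effect: d = |μ₁ − μ₀| / σ = |3722.7 − 3866.5| / 231.5 = 0.6212
Noncentrality parameter: δ = d·√n = 0.6212 × √13 = 2.2396
Two-sided α = 0.005 → critical value z_{0.0025} = 2.807.
Power = Φ(δ − 2.807) + Φ(−δ − 2.807) = Φ(-0.567) + Φ(-5.047) = 0.2852 + 0.0000 = 0.2852.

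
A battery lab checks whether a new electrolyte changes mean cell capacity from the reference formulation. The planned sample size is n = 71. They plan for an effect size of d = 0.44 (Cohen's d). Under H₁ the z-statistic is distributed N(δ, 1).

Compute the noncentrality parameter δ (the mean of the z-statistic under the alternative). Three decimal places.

δ = d·√n = 0.44 × √71 = 3.7075

δ ≈ 3.708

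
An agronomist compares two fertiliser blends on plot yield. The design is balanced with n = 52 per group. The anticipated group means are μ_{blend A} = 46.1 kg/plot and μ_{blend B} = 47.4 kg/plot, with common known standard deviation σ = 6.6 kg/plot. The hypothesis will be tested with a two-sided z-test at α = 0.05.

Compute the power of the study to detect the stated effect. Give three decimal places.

Standardized effect: d = |μ_{blend A} − μ_{blend B}| / σ = |46.1 − 47.4| / 6.6 = 0.1970
Noncentrality parameter: δ = d·√(n/2) = 0.1970 × √(52/2) = 1.0044
Critical value for a two-sided test at α = 0.05: z_{α/2} = 1.960.
Power = Φ(δ − 1.960) + Φ(−δ − 1.960) = Φ(-0.956) + Φ(-2.964) = 0.1696 + 0.0015 = 0.1712.

Power ≈ 0.171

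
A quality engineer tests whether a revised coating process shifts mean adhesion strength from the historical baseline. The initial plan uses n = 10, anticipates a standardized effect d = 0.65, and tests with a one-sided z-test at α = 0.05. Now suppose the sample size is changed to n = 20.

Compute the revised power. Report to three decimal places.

Power ≈ 0.897

With n = 20: δ = d·√n = 0.65 × √20 = 2.9069. Critical value z_{0.05} = 1.645.
Revised power = P(Z > 1.645 − δ) = Φ(1.262) = 0.8965.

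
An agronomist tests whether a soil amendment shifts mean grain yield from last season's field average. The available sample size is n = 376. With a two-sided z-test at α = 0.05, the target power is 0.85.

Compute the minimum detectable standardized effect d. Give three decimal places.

d ≈ 0.155

Need Φ(δ − 1.960) = 0.85, so δ = 1.960 + 1.036 = 2.996.
(The second rejection-region term Φ(−δ − z_{α/2}) is negligible and dropped.)
δ = d·√n ⇒ d = δ/√n = 2.996/√376 = 0.1545.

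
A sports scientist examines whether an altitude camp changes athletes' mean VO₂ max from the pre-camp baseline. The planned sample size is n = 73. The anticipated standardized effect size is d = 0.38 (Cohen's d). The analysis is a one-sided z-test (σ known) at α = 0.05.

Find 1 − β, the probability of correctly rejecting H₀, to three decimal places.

Noncentrality parameter: δ = d·√n = 0.38 × √73 = 3.2467
One-sided α = 0.05 → critical value z_{0.05} = 1.645.
Power = Φ(δ − 1.645) = Φ(1.602) = 0.9454.

Power ≈ 0.945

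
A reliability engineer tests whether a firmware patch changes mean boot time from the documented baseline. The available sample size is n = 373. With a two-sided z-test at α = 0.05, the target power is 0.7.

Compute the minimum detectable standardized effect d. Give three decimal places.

Need Φ(δ − 1.960) = 0.7, so δ = 1.960 + 0.524 = 2.484.
(Lower-tail contribution to power is negligible for δ > 0.)
δ = d·√n ⇒ d = δ/√n = 2.484/√373 = 0.1286.

d ≈ 0.129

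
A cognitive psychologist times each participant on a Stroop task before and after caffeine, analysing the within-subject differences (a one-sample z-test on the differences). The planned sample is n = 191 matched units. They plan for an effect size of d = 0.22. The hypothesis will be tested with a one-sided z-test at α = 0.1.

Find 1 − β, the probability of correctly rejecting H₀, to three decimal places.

Power ≈ 0.961

Noncentrality parameter: λ = d·√n = 0.22 × √191 = 3.0405
One-sided α = 0.1 → critical value z_{0.1} = 1.282.
Power = Φ(λ − 1.282) = Φ(1.759) = 0.9607.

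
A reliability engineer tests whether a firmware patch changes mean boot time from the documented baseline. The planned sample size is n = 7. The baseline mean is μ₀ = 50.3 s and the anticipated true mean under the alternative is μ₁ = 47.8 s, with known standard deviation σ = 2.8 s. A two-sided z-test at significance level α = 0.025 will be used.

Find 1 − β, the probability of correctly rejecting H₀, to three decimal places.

Power ≈ 0.548

Standardized effect: d = |μ₁ − μ₀| / σ = |47.8 − 50.3| / 2.8 = 0.8929
Noncentrality parameter: δ = d·√n = 0.8929 × √7 = 2.3623
Two-sided α = 0.025 → critical value z_{0.0125} = 2.241.
Power = Φ(δ − 2.241) + Φ(−δ − 2.241) = Φ(0.121) + Φ(-4.604) = 0.5481 + 0.0000 = 0.5481.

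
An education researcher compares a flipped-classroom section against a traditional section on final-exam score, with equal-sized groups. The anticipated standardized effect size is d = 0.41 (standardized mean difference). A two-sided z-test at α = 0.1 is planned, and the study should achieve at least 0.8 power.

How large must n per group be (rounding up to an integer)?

n = 74 per group

For power 0.8 need Φ(δ − z_{0.05}) = 0.8, so δ = z_{0.05} + z_{0.20} = 1.645 + 0.842 = 2.486.
(The Φ(−δ − z_{α/2}) term is vanishingly small for δ > 0 and is dropped in the standard sample-size formula.)
δ = d·√(n/2) ⇒ n = 2(δ/d)² = 2 × (2.486 / 0.41)² = 73.56.
Round up to the next whole unit.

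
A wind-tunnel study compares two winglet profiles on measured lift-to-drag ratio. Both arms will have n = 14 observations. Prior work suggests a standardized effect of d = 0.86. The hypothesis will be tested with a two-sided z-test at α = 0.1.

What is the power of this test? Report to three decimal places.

Power ≈ 0.736

Noncentrality parameter: δ = d·√(n/2) = 0.86 × √(14/2) = 2.2753
Two-sided α = 0.1 → critical value z_{0.05} = 1.645.
Power = Φ(δ − 1.645) + Φ(−δ − 1.645) = Φ(0.630) + Φ(-3.920) = 0.7358 + 0.0000 = 0.7359.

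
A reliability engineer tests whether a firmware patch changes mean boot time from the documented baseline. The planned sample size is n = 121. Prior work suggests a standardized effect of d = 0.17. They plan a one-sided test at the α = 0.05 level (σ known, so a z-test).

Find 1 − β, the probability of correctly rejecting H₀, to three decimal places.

Noncentrality parameter: δ = d·√n = 0.17 × √121 = 1.8700
One-sided α = 0.05 → critical value z_{0.05} = 1.645.
Power = Φ(δ − 1.645) = Φ(0.225) = 0.5891.

Power ≈ 0.589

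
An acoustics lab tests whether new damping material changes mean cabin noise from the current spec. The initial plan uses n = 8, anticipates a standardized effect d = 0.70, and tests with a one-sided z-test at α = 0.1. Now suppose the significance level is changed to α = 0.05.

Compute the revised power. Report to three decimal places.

δ = d·√n = 0.70 × √8 = 1.9799 (unchanged). New critical value: z_{0.05} = 1.645.
Revised power = P(Z > 1.645 − δ) = Φ(0.335) = 0.6312.

Power ≈ 0.631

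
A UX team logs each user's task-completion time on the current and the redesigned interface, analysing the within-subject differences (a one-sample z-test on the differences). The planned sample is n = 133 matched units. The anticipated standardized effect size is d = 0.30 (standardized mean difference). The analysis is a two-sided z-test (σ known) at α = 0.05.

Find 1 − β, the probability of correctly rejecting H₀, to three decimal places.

Power ≈ 0.933

Noncentrality parameter: δ = d·√n = 0.30 × √133 = 3.4598
Two-sided α = 0.05 → critical value z_{0.025} = 1.960.
Power = Φ(δ − 1.960) + Φ(−δ − 1.960) = Φ(1.500) + Φ(-5.420) = 0.9332 + 0.0000 = 0.9332.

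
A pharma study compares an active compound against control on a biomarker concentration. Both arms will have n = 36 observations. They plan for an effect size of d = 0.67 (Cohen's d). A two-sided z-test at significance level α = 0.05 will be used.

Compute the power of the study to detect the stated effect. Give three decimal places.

Noncentrality parameter: δ = d·√(n/2) = 0.67 × √(36/2) = 2.8426
Critical value for a two-sided test at α = 0.05: z_{α/2} = 1.960.
Power = Φ(δ − 1.960) + Φ(−δ − 1.960) = Φ(0.883) + Φ(-4.803) = 0.8113 + 0.0000 = 0.8113.

Power ≈ 0.811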